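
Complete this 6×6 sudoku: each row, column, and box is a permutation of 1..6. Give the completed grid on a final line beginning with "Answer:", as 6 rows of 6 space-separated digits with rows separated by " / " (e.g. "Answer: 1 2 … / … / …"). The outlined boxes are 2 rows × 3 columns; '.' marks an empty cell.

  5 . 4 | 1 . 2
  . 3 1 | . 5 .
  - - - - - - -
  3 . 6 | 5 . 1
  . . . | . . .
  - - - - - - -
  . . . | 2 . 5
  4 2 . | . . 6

Step 1. [r1c5∈{3,6}] r1c5 is the only open cell in row 1 admitting 3 ⇒ r1c5=3.
Step 2. [r4c2∈{1,4,5}] in col 2, 5 fits only at r4c2 ⇒ r4c2=5.
Step 3. [r5c2∈{1,6}] in col 2, 1 fits only at r5c2. So r5c2=1.
Step 4. [r2c4∈{4,6}] across box 2, 6 lands solely at r2c4, so r2c4=6.
Step 5. [r4c4∈{3,4}] across col 4, 4 lands solely at r4c4. So r4c4=4.
Step 6. [r4c3∈{2}] r4c3 is down to just 2, so r4c3=2.
Step 7. [r6c3∈{3,5}] across row 6, 5 lands solely at r6c3, so r6c3=5.
Step 8. [r5c3∈{3}] nothing but 3 survives at r5c3 ⇒ r5c3=3.
Step 9. [r3c2∈{4}] r3c2 is down to just 4. So r3c2=4.
Step 10. [r4c5∈{6}] only 6 remains possible at r4c5 ⇒ r4c5=6.
Step 11. [r6c5∈{1}] r6c5 is down to just 1, so r6c5=1.
Step 12. [r3c5∈{2}] r3c5 has the single candidate 2 ⇒ r3c5=2.
Step 13. [r2c1∈{2}] r2c1 is down to just 2 ⇒ r2c1=2.
Step 14. [r5c5∈{4}] r5c5's peers cover all but 4, so r5c5=4.
Step 15. [r5c1∈{6}] r5c1 has the single candidate 6. So r5c1=6.
Step 16. [r4c6∈{3}] r4c6 has the single candidate 3, so r4c6=3.
Step 17. [r4c1∈{1}] r4c1 has the single candidate 1, so r4c1=1.
Step 18. [r2c6∈{4}] only 4 remains possible at r2c6. So r2c6=4.
Step 19. [r1c2∈{6}] r1c2 has the single candidate 6. So r1c2=6.
Step 20. [r6c4∈{3}] r6c4 is down to just 3. So r6c4=3.

Answer: 5 6 4 1 3 2 / 2 3 1 6 5 4 / 3 4 6 5 2 1 / 1 5 2 4 6 3 / 6 1 3 2 4 5 / 4 2 5 3 1 6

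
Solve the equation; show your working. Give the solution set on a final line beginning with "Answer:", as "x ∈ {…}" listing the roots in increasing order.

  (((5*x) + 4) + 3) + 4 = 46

Step 1. [(((5*x) + 4) + 3) + 4 = 46] the outer +4 inverts by subtracting 4, so sub: ((5*x) + 4) + 3 = 42.
Step 2. [((5*x) + 4) + 3 = 42] subtract 3: x sits inside (… + 3) ⇒ sub: (5*x) + 4 = 39.
Step 3. [(5*x) + 4 = 39] subtract 4: x sits inside (… + 4), so sub: 5*x = 35.
Step 4. [5*x = 35] divide by the outer 5, so div: x = 7.

Answer: x ∈ {7}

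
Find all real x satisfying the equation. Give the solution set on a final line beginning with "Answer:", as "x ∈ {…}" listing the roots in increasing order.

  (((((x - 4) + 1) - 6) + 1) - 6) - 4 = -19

Step 1. [(((((x - 4) + 1) - 6) + 1) - 6) - 4 = -19] peel the -4: add 4 from each side, so sub: ((((x - 4) + 1) - 6) + 1) - 6 = -15.
Step 2. [((((x - 4) + 1) - 6) + 1) - 6 = -15] the outer -6 inverts by adding 6 ⇒ sub: (((x - 4) + 1) - 6) + 1 = -9.
Step 3. [(((x - 4) + 1) - 6) + 1 = -9] peel the +1: subtract 1 from each side. So sub: ((x - 4) + 1) - 6 = -10.
Step 4. [((x - 4) + 1) - 6 = -10] the outer -6 inverts by adding 6. So sub: (x - 4) + 1 = -4.
Step 5. [(x - 4) + 1 = -4] the outer +1 inverts by subtracting 1 ⇒ sub: x - 4 = -5.
Step 6. [x - 4 = -5] the outer -4 inverts by adding 4, so sub: x = -1.

Answer: x ∈ {-1}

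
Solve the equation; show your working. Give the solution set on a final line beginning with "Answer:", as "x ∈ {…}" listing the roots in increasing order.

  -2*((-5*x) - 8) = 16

Step 1. [-2*((-5*x) - 8) = 16] LHS = -2·(…); ÷-2 both sides ⇒ div: (-5*x) - 8 = -8.
Step 2. [(-5*x) - 8 = -8] peel the -8: add 8 from each side ⇒ sub: -5*x = 0.
Step 3. [-5*x = 0] leading coefficient -5: divide by -5, so div: x = 0.

Answer: x ∈ {0}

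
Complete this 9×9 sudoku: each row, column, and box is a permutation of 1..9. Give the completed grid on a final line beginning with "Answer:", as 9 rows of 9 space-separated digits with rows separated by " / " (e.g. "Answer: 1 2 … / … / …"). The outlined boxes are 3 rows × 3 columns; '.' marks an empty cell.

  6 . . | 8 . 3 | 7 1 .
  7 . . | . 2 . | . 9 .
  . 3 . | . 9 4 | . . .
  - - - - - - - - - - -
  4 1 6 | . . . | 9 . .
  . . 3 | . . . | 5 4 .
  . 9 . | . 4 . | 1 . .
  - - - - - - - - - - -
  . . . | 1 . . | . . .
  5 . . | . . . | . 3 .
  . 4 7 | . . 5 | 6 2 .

Step 1. [r3c4∈{5,6,7}] r3c4 is the only open cell in row 3 admitting 7 ⇒ r3c4=7.
Step 2. [r6c3∈{2,5,8}] in box 4, 5 fits only at r6c3. So r6c3=5.
Step 3. [r8c4∈{2,4,6,9}] 4 has one home in col 4: r8c4 ⇒ r8c4=4.
Step 4. [r8c7∈{8}] r8c7 is down to just 8, so r8c7=8.
Step 5. [r5c2∈{2,7,8}] r5c2 is the only open cell in col 2 admitting 7. So r5c2=7.
Step 6. [r1c5∈{5}] r1c5 has the single candidate 5 ⇒ r1c5=5.
Step 7. [r1c2∈{2}] nothing but 2 survives at r1c2. So r1c2=2.
Step 8. [r1c9∈{4}] r1c9 is down to just 4. So r1c9=4.
Step 9. [r2c4∈{6}] nothing but 6 survives at r2c4 ⇒ r2c4=6.
Step 10. [r5c5∈{1,6,8}] in col 5, 1 fits only at r5c5. So r5c5=1.
Step 11. [r8c2∈{6}] r8c2's peers cover all but 6. So r8c2=6.
Step 12. [r7c2∈{8}] r7c2's peers cover all but 8, so r7c2=8.
Step 13. [r8c5∈{7}] r8c5 has the single candidate 7. So r8c5=7.
Step 14. [r2c3∈{1,4,8}] r2c3 is the only open cell in row 2 admitting 4 ⇒ r2c3=4.
Step 15. [r2c9∈{3,5,8}] r2c9 is the only open cell in row 2 admitting 8. So r2c9=8.
Step 16. [r1c3∈{9}] only 9 remains possible at r1c3, so r1c3=9.
Step 17. [r7c3∈{2}] only 2 remains possible at r7c3 ⇒ r7c3=2.
Step 18. [r8c6∈{2,9}] r8c6 is the only open cell in row 8 admitting 2, so r8c6=2.
Step 19. [r8c9∈{1,9}] row 8 places 9 nowhere but r8c9, so r8c9=9.
Step 20. [r7c5∈{3,6}] 6 has one home in col 5: r7c5. So r7c5=6.
Step 21. [r7c6∈{9}] only 9 remains possible at r7c6 ⇒ r7c6=9.
Step 22. [r9c4∈{3}] r9c4 is down to just 3, so r9c4=3.
Step 23. [r6c4∈{2}] r6c4 has the single candidate 2, so r6c4=2.
Step 24. [r6c1∈{8}] nothing but 8 survives at r6c1 ⇒ r6c1=8.
Step 25. [r4c9∈{2,3,7}] in row 4, 2 fits only at r4c9, so r4c9=2.
Step 26. [r5c9∈{6}] only 6 remains possible at r5c9 ⇒ r5c9=6.
Step 27. [r6c8∈{7}] r6c8 has the single candidate 7. So r6c8=7.
Step 28. [r3c9∈{5}] r3c9 has the single candidate 5, so r3c9=5.
Step 29. [r5c6∈{8}] only 8 remains possible at r5c6 ⇒ r5c6=8.
Step 30. [r3c1∈{1}] r3c1 has the single candidate 1. So r3c1=1.
Step 31. [r9c5∈{8}] r9c5 is down to just 8. So r9c5=8.
Step 32. [r4c8∈{8}] only 8 remains possible at r4c8. So r4c8=8.
Step 33. [r6c9∈{3}] r6c9 has the single candidate 3 ⇒ r6c9=3.
Step 34. [r7c1∈{3}] only 3 remains possible at r7c1, so r7c1=3.
Step 35. [r4c5∈{3}] r4c5's peers cover all but 3 ⇒ r4c5=3.
Step 36. [r2c6∈{1}] r2c6 is down to just 1. So r2c6=1.
Step 37. [r9c9∈{1}] nothing but 1 survives at r9c9. So r9c9=1.
Step 38. [r3c3∈{8}] nothing but 8 survives at r3c3, so r3c3=8.
Step 39. [r9c1∈{9}] r9c1 has the single candidate 9. So r9c1=9.
Step 40. [r7c7∈{4}] r7c7 has the single candidate 4, so r7c7=4.
Step 41. [r4c4∈{5}] nothing but 5 survives at r4c4 ⇒ r4c4=5.
Step 42. [r7c8∈{5}] r7c8 is down to just 5. So r7c8=5.
Step 43. [r3c7∈{2}] nothing but 2 survives at r3c7. So r3c7=2.
Step 44. [r5c1∈{2}] r5c1 is down to just 2. So r5c1=2.
Step 45. [r5c4∈{9}] r5c4 is down to just 9 ⇒ r5c4=9.
Step 46. [r2c2∈{5}] r2c2 is down to just 5, so r2c2=5.
Step 47. [r8c3∈{1}] r8c3's peers cover all but 1. So r8c3=1.
Step 48. [r4c6∈{7}] r4c6 has the single candidate 7 ⇒ r4c6=7.
Step 49. [r6c6∈{6}] r6c6 is down to just 6 ⇒ r6c6=6.
Step 50. [r7c9∈{7}] r7c9 is down to just 7, so r7c9=7.
Step 51. [r3c8∈{6}] r3c8 is down to just 6, so r3c8=6.
Step 52. [r2c7∈{3}] nothing but 3 survives at r2c7. So r2c7=3.

Answer: 6 2 9 8 5 3 7 1 4 / 7 5 4 6 2 1 3 9 8 / 1 3 8 7 9 4 2 6 5 / 4 1 6 5 3 7 9 8 2 / 2 7 3 9 1 8 5 4 6 / 8 9 5 2 4 6 1 7 3 / 3 8 2 1 6 9 4 5 7 / 5 6 1 4 7 2 8 3 9 / 9 4 7 3 8 5 6 2 1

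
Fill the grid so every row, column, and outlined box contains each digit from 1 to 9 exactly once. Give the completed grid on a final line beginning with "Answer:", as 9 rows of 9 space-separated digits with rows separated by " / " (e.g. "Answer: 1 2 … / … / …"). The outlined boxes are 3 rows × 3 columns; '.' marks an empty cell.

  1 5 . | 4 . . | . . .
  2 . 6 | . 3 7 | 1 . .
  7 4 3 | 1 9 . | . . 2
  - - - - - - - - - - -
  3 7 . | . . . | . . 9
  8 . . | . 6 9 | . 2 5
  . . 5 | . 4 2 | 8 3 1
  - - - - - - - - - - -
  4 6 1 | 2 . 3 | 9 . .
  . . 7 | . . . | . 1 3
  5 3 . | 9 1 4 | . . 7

Step 1. [r1c9∈{6,8}] 6 has one home in col 9: r1c9 ⇒ r1c9=6.
Step 2. [r1c6∈{8}] r1c6's peers cover all but 8, so r1c6=8.
Step 3. [r3c8∈{5,8}] across row 3, 8 lands solely at r3c8, so r3c8=8.
Step 4. [r8c7∈{2,4,5,6}] row 8 places 4 nowhere but r8c7 ⇒ r8c7=4.
Step 5. [r2c4∈{5}] nothing but 5 survives at r2c4 ⇒ r2c4=5.
Step 6. [r8c2∈{2,8,9}] in row 8, 2 fits only at r8c2, so r8c2=2.
Step 7. [r4c8∈{4,6}] r4c8 is the only open cell in box 6 admitting 4 ⇒ r4c8=4.
Step 8. [r5c7∈{7}] nothing but 7 survives at r5c7. So r5c7=7.
Step 9. [r7c5∈{5,7,8}] 7 has one home in row 7: r7c5. So r7c5=7.
Step 10. [r8c4∈{6,8}] 6 has one home in col 4: r8c4 ⇒ r8c4=6.
Step 11. [r8c6∈{5}] only 5 remains possible at r8c6. So r8c6=5.
Step 12. [r2c8∈{9}] r2c8 has the single candidate 9 ⇒ r2c8=9.
Step 13. [r6c1∈{6,9}] r6c1 is the only open cell in row 6 admitting 6. So r6c1=6.
Step 14. [r9c8∈{6}] r9c8 is down to just 6. So r9c8=6.
Step 15. [r4c4∈{8}] only 8 remains possible at r4c4. So r4c4=8.
Step 16. [r6c4∈{7}] r6c4 has the single candidate 7, so r6c4=7.
Step 17. [r1c7∈{3}] nothing but 3 survives at r1c7. So r1c7=3.
Step 18. [r3c7∈{5}] r3c7 has the single candidate 5, so r3c7=5.
Step 19. [r1c8∈{7}] nothing but 7 survives at r1c8, so r1c8=7.
Step 20. [r3c6∈{6}] only 6 remains possible at r3c6, so r3c6=6.
Step 21. [r4c5∈{5}] r4c5 has the single candidate 5, so r4c5=5.
Step 22. [r7c8∈{5}] nothing but 5 survives at r7c8. So r7c8=5.
Step 23. [r6c2∈{9}] r6c2's peers cover all but 9, so r6c2=9.
Step 24. [r5c3∈{4}] r5c3 has the single candidate 4, so r5c3=4.
Step 25. [r2c2∈{8}] r2c2's peers cover all but 8 ⇒ r2c2=8.
Step 26. [r5c4∈{3}] only 3 remains possible at r5c4, so r5c4=3.
Step 27. [r9c3∈{8}] nothing but 8 survives at r9c3, so r9c3=8.
Step 28. [r7c9∈{8}] r7c9's peers cover all but 8. So r7c9=8.
Step 29. [r8c1∈{9}] nothing but 9 survives at r8c1, so r8c1=9.
Step 30. [r4c7∈{6}] r4c7 is down to just 6, so r4c7=6.
Step 31. [r8c5∈{8}] r8c5 has the single candidate 8 ⇒ r8c5=8.
Step 32. [r9c7∈{2}] r9c7 is down to just 2, so r9c7=2.
Step 33. [r1c5∈{2}] only 2 remains possible at r1c5, so r1c5=2.
Step 34. [r5c2∈{1}] nothing but 1 survives at r5c2. So r5c2=1.
Step 35. [r2c9∈{4}] nothing but 4 survives at r2c9, so r2c9=4.
Step 36. [r4c3∈{2}] nothing but 2 survives at r4c3, so r4c3=2.
Step 37. [r4c6∈{1}] only 1 remains possible at r4c6, so r4c6=1.
Step 38. [r1c3∈{9}] r1c3's peers cover all but 9, so r1c3=9.

Answer: 1 5 9 4 2 8 3 7 6 / 2 8 6 5 3 7 1 9 4 / 7 4 3 1 9 6 5 8 2 / 3 7 2 8 5 1 6 4 9 / 8 1 4 3 6 9 7 2 5 / 6 9 5 7 4 2 8 3 1 / 4 6 1 2 7 3 9 5 8 / 9 2 7 6 8 5 4 1 3 / 5 3 8 9 1 4 2 6 7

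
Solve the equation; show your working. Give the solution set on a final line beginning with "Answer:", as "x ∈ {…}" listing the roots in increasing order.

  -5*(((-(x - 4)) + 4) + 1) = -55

Step 1. [-5*(((-(x - 4)) + 4) + 1) = -55] -5 out front; divide by -5 ⇒ div: ((-(x - 4)) + 4) + 1 = 11.
Step 2. [((-(x - 4)) + 4) + 1 = 11] 1 comes off first (subtract 1), so sub: (-(x - 4)) + 4 = 10.
Step 3. [(-(x - 4)) + 4 = 10] +4 is outermost — subtract 4 both sides. So sub: -(x - 4) = 6.
Step 4. [-(x - 4) = 6] flip signs both sides. So neg: x - 4 = -6.
Step 5. [x - 4 = -6] -4 is outermost — add 4 both sides. So sub: x = -2.

Answer: x ∈ {-2}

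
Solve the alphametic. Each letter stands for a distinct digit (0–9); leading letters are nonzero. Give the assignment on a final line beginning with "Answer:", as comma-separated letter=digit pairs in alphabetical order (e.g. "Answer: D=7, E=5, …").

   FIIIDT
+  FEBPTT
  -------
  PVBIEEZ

Step 1. [P] the sum has 7 digits but both addends have 6; that extra leading digit P is the final carry, namely 1 ⇒ P=1.
Step 2. [col 1: T + T ≡ Z (mod 10)] several values work for Z in column 1 (T + T ≡ Z (mod 10), carry-in 0); try Z=2 ⇒ Z=2.
Step 3. [col 1: T + T ≡ Z (mod 10)] in column 1 we have T+T≡Z with carry-in 0; given Z=2 and digits 1,2 already taken and all letters distinct, that pins T to 6, so T=6.
Step 4. [col 2: D + T ≡ E (mod 10)] several values work for E in column 2 (D + T ≡ E (mod 10), carry-in 1); try E=0. So E=0.
Step 5. [col 2: D + T ≡ E (mod 10)] column 2 reads D+T+carry(1)=E with T=6, E=0; with digits 0,1,2,6 already taken and all letters distinct, the only value for D is 3 ⇒ D=3.
Step 6. [col 3: I + P ≡ E (mod 10)] column 3: given P=1, E=0, carry-in 1, and digits 0,1,2,3,6 already taken and all letters distinct, I+P≡E (mod 10) forces I=8 ⇒ I=8.
Step 7. [col 4: I + B ≡ I (mod 10)] column 4: given I=8, carry-in 1, and digits 0,1,2,3,6,8 already taken and all letters distinct, I+B≡I (mod 10) forces B=9, so B=9.
Step 8. [col 6: F + F ≡ V (mod 10)] from column 6 (nothing yet, carry-in 0, digits 0,1,2,3,6,8,9 already taken and all letters distinct): V must equal 4, so V=4.
Step 9. [col 6: F + F ≡ V (mod 10)] from column 6 (V=4, carry-in 0, digits 0,1,2,3,4,6,8,9 already taken and all letters distinct): F must equal 7, so F=7.

Answer: B=9, D=3, E=0, F=7, I=8, P=1, T=6, V=4, Z=2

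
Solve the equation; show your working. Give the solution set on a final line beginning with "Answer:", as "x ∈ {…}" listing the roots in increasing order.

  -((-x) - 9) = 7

Step 1. [-((-x) - 9) = 7] flip signs both sides ⇒ neg: (-x) - 9 = -7.
Step 2. [(-x) - 9 = -7] -9 is outermost — add 9 both sides ⇒ sub: -x = 2.
Step 3. [-x = 2] LHS negated; negate both sides ⇒ neg: x = -2.

Answer: x ∈ {-2}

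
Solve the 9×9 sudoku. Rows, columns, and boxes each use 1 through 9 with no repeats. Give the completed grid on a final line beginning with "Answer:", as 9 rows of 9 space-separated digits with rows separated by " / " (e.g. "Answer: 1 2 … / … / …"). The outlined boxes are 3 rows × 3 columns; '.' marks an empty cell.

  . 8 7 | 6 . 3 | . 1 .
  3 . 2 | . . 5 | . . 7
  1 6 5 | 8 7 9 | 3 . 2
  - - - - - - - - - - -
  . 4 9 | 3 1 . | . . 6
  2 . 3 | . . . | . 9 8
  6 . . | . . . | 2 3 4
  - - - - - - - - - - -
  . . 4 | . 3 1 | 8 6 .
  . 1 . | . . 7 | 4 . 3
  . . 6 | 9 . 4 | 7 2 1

Step 1. [r8c1∈{5,8,9}] 9 has one home in row 8: r8c1. So r8c1=9.
Step 2. [r8c5∈{2,5,6,8}] row 8 places 6 nowhere but r8c5, so r8c5=6.
Step 3. [r4c7∈{5}] only 5 remains possible at r4c7, so r4c7=5.
Step 4. [r2c5∈{4}] only 4 remains possible at r2c5 ⇒ r2c5=4.
Step 5. [r5c5∈{5}] nothing but 5 survives at r5c5 ⇒ r5c5=5.
Step 6. [r5c2∈{7}] r5c2's peers cover all but 7, so r5c2=7.
Step 7. [r4c1∈{8}] r4c1 is down to just 8 ⇒ r4c1=8.
Step 8. [r9c1∈{5}] r9c1 is down to just 5, so r9c1=5.
Step 9. [r1c7∈{9}] nothing but 9 survives at r1c7, so r1c7=9.
Step 10. [r8c4∈{2,5}] in row 8, 2 fits only at r8c4, so r8c4=2.
Step 11. [r1c9∈{5}] only 5 remains possible at r1c9. So r1c9=5.
Step 12. [r9c5∈{8}] nothing but 8 survives at r9c5. So r9c5=8.
Step 13. [r7c4∈{5}] r7c4 is down to just 5, so r7c4=5.
Step 14. [r2c7∈{6}] nothing but 6 survives at r2c7. So r2c7=6.
Step 15. [r7c2∈{2}] only 2 remains possible at r7c2 ⇒ r7c2=2.
Step 16. [r2c4∈{1}] only 1 remains possible at r2c4, so r2c4=1.
Step 17. [r5c4∈{4}] r5c4 has the single candidate 4. So r5c4=4.
Step 18. [r8c3∈{8}] r8c3 has the single candidate 8 ⇒ r8c3=8.
Step 19. [r6c4∈{7}] r6c4 is down to just 7, so r6c4=7.
Step 20. [r2c8∈{8}] r2c8 is down to just 8 ⇒ r2c8=8.
Step 21. [r5c6∈{6}] r5c6 has the single candidate 6 ⇒ r5c6=6.
Step 22. [r4c8∈{7}] r4c8 is down to just 7 ⇒ r4c8=7.
Step 23. [r7c1∈{7}] r7c1 has the single candidate 7. So r7c1=7.
Step 24. [r2c2∈{9}] r2c2's peers cover all but 9, so r2c2=9.
Step 25. [r5c7∈{1}] r5c7 has the single candidate 1 ⇒ r5c7=1.
Step 26. [r7c9∈{9}] nothing but 9 survives at r7c9, so r7c9=9.
Step 27. [r6c3∈{1}] nothing but 1 survives at r6c3. So r6c3=1.
Step 28. [r6c2∈{5}] r6c2's peers cover all but 5 ⇒ r6c2=5.
Step 29. [r1c1∈{4}] r1c1's peers cover all but 4, so r1c1=4.
Step 30. [r1c5∈{2}] r1c5 is down to just 2 ⇒ r1c5=2.
Step 31. [r6c6∈{8}] r6c6 has the single candidate 8 ⇒ r6c6=8.
Step 32. [r4c6∈{2}] r4c6 has the single candidate 2. So r4c6=2.
Step 33. [r9c2∈{3}] only 3 remains possible at r9c2, so r9c2=3.
Step 34. [r6c5∈{9}] nothing but 9 survives at r6c5, so r6c5=9.
Step 35. [r8c8∈{5}] r8c8 is down to just 5 ⇒ r8c8=5.
Step 36. [r3c8∈{4}] r3c8 has the single candidate 4, so r3c8=4.

Answer: 4 8 7 6 2 3 9 1 5 / 3 9 2 1 4 5 6 8 7 / 1 6 5 8 7 9 3 4 2 / 8 4 9 3 1 2 5 7 6 / 2 7 3 4 5 6 1 9 8 / 6 5 1 7 9 8 2 3 4 / 7 2 4 5 3 1 8 6 9 / 9 1 8 2 6 7 4 5 3 / 5 3 6 9 8 4 7 2 1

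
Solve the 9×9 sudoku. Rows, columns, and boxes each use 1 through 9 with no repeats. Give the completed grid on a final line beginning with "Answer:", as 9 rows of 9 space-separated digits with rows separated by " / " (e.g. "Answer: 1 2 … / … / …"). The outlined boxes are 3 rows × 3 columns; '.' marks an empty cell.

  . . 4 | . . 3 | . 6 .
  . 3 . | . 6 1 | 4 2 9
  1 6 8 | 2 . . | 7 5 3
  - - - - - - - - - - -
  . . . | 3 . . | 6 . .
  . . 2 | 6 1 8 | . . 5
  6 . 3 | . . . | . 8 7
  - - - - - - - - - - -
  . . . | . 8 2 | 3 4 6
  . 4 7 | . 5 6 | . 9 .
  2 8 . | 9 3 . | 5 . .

Step 1. [r9c9∈{1}] r9c9 has the single candidate 1, so r9c9=1.
Step 2. [r2c3∈{5}] r2c3's peers cover all but 5. So r2c3=5.
Step 3. [r2c1∈{7}] nothing but 7 survives at r2c1. So r2c1=7.
Step 4. [r6c4∈{4,5}] across col 4, 4 lands solely at r6c4 ⇒ r6c4=4.
Step 5. [r1c1∈{9}] nothing but 9 survives at r1c1, so r1c1=9.
Step 6. [r4c8∈{1}] r4c8's peers cover all but 1. So r4c8=1.
Step 7. [r4c3∈{9}] r4c3 is down to just 9. So r4c3=9.
Step 8. [r1c9∈{8}] nothing but 8 survives at r1c9, so r1c9=8.
Step 9. [r7c4∈{1,7}] across row 7, 7 lands solely at r7c4. So r7c4=7.
Step 10. [r4c6∈{5,7}] across col 6, 7 lands solely at r4c6. So r4c6=7.
Step 11. [r4c2∈{5}] r4c2's peers cover all but 5. So r4c2=5.
Step 12. [r8c9∈{2}] r8c9's peers cover all but 2. So r8c9=2.
Step 13. [r3c5∈{4,9}] col 5 places 4 nowhere but r3c5. So r3c5=4.
Step 14. [r6c5∈{2,9}] r6c5 is the only open cell in col 5 admitting 9 ⇒ r6c5=9.
Step 15. [r4c9∈{4}] only 4 remains possible at r4c9, so r4c9=4.
Step 16. [r7c2∈{1,9}] in row 7, 9 fits only at r7c2 ⇒ r7c2=9.
Step 17. [r4c1∈{8}] only 8 remains possible at r4c1. So r4c1=8.
Step 18. [r1c5∈{7}] r1c5 is down to just 7 ⇒ r1c5=7.
Step 19. [r8c7∈{8}] r8c7's peers cover all but 8. So r8c7=8.
Step 20. [r9c8∈{7}] r9c8 has the single candidate 7, so r9c8=7.
Step 21. [r1c7∈{1}] r1c7's peers cover all but 1 ⇒ r1c7=1.
Step 22. [r6c2∈{1}] r6c2 has the single candidate 1, so r6c2=1.
Step 23. [r4c5∈{2}] only 2 remains possible at r4c5, so r4c5=2.
Step 24. [r7c3∈{1}] r7c3's peers cover all but 1 ⇒ r7c3=1.
Step 25. [r5c2∈{7}] r5c2's peers cover all but 7 ⇒ r5c2=7.
Step 26. [r6c6∈{5}] nothing but 5 survives at r6c6 ⇒ r6c6=5.
Step 27. [r5c7∈{9}] r5c7 has the single candidate 9 ⇒ r5c7=9.
Step 28. [r9c6∈{4}] only 4 remains possible at r9c6 ⇒ r9c6=4.
Step 29. [r1c2∈{2}] r1c2 is down to just 2, so r1c2=2.
Step 30. [r9c3∈{6}] r9c3 is down to just 6 ⇒ r9c3=6.
Step 31. [r6c7∈{2}] r6c7's peers cover all but 2 ⇒ r6c7=2.
Step 32. [r8c4∈{1}] r8c4's peers cover all but 1. So r8c4=1.
Step 33. [r2c4∈{8}] r2c4 is down to just 8. So r2c4=8.
Step 34. [r8c1∈{3}] r8c1 has the single candidate 3. So r8c1=3.
Step 35. [r3c6∈{9}] r3c6 has the single candidate 9 ⇒ r3c6=9.
Step 36. [r1c4∈{5}] r1c4's peers cover all but 5, so r1c4=5.
Step 37. [r7c1∈{5}] r7c1 has the single candidate 5. So r7c1=5.
Step 38. [r5c8∈{3}] r5c8 has the single candidate 3. So r5c8=3.
Step 39. [r5c1∈{4}] only 4 remains possible at r5c1 ⇒ r5c1=4.

Answer: 9 2 4 5 7 3 1 6 8 / 7 3 5 8 6 1 4 2 9 / 1 6 8 2 4 9 7 5 3 / 8 5 9 3 2 7 6 1 4 / 4 7 2 6 1 8 9 3 5 / 6 1 3 4 9 5 2 8 7 / 5 9 1 7 8 2 3 4 6 / 3 4 7 1 5 6 8 9 2 / 2 8 6 9 3 4 5 7 1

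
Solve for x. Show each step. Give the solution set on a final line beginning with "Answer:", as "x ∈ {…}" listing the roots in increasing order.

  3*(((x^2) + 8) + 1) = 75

Step 1. [3*(((x^2) + 8) + 1) = 75] leading coefficient 3: divide by 3 ⇒ div: ((x^2) + 8) + 1 = 25.
Step 2. [((x^2) + 8) + 1 = 25] 1 comes off first (subtract 1) ⇒ sub: (x^2) + 8 = 24.
Step 3. [(x^2) + 8 = 24] +8 is outermost — subtract 8 both sides, so sub: x^2 = 16.
Step 4. [x^2 = 16] √ both sides: 16 ≥ 0 gives two branches ⇒ sqrt: x = 4 or -4.

Answer: x ∈ {-4, 4}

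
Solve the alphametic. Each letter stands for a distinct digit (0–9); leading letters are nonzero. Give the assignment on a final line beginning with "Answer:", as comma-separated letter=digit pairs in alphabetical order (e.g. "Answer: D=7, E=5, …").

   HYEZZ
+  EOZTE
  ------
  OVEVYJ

Step 1. [col 1: Z + E ≡ J (mod 10)] several values work for Z in column 1 (Z + E ≡ J (mod 10), carry-in 0); try Z=5. So Z=5.
Step 2. [col 1: Z + E ≡ J (mod 10)] column 1 (Z + E ≡ J (mod 10), carry-in 0) doesn't pin E yet; pick E=4 and continue, so E=4.
Step 3. [col 1: Z + E ≡ J (mod 10)] column 1: given Z=5, E=4, carry-in 0, and digits 4,5 already taken and all letters distinct, Z+E≡J (mod 10) forces J=9 ⇒ J=9.
Step 4. [O] O is the leading digit of a 6-digit sum of two 5-digit numbers; the final carry is exactly 1, so O=1.
Step 5. [col 2: Z + T ≡ Y (mod 10)] T=7 is one option consistent with column 2 (Z + T ≡ Y (mod 10), carry-in 0) — take it. So T=7.
Step 6. [col 2: Z + T ≡ Y (mod 10)] in column 2 we have Z+T≡Y with carry-in 0; given Z=5, T=7 and digits 1,4,5,7,9 already taken and all letters distinct, that pins Y to 2, so Y=2.
Step 7. [col 3: E + Z ≡ V (mod 10)] column 3 reads E+Z+carry(1)=V with E=4, Z=5; with digits 1,2,4,5,7,9 already taken and all letters distinct, the only value for V is 0. So V=0.
Step 8. [col 5: H + E ≡ V (mod 10)] column 5 reads H+E+carry(0)=V with E=4, V=0; with digits 0,1,2,4,5,7,9 already taken and all letters distinct, the only value for H is 6, so H=6.

Answer: E=4, H=6, J=9, O=1, T=7, V=0, Y=2, Z=5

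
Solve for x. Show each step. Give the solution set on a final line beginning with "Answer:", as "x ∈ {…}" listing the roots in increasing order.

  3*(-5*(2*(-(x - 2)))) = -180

Step 1. [3*(-5*(2*(-(x - 2)))) = -180] divide by the outer 3 ⇒ div: -5*(2*(-(x - 2))) = -60.
Step 2. [-5*(2*(-(x - 2))) = -60] divide by the outer -5 ⇒ div: 2*(-(x - 2)) = 12.
Step 3. [2*(-(x - 2)) = 12] divide by the outer 2. So div: -(x - 2) = 6.
Step 4. [-(x - 2) = 6] flip signs both sides ⇒ neg: x - 2 = -6.
Step 5. [x - 2 = -6] add 2: x sits inside (… - 2), so sub: x = -4.

Answer: x ∈ {-4}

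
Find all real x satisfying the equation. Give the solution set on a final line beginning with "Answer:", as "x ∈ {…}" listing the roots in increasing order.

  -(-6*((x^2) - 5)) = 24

Step 1. [-(-6*((x^2) - 5)) = 24] flip signs both sides, so neg: -6*((x^2) - 5) = -24.
Step 2. [-6*((x^2) - 5) = -24] divide by the outer -6 ⇒ div: (x^2) - 5 = 4.
Step 3. [(x^2) - 5 = 4] 5 comes off first (add 5), so sub: x^2 = 9.
Step 4. [x^2 = 9] LHS squared, RHS 9 ≥ 0: apply √ (±), so sqrt: x = 3 or -3.

Answer: x ∈ {-3, 3}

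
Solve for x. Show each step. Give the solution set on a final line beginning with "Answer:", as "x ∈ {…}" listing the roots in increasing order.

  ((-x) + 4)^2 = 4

Step 1. [((-x) + 4)^2 = 4] 4 ≥ 0, LHS is (·)² — take ±√, so sqrt: (-x) + 4 = 2 or -2.
Step 2. [(-x) + 4 = 2 or -2] the outer +4 inverts by subtracting 4, so sub: -x = -2 or -6.
Step 3. [-x = -2 or -6] leading − — multiply by −1. So neg: x = 2 or 6.

Answer: x ∈ {2, 6}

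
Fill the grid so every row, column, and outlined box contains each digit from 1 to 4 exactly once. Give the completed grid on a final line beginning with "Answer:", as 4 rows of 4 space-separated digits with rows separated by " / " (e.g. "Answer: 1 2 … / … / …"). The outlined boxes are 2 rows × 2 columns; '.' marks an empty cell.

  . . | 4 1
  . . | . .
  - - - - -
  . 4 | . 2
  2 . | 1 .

Step 1. [r1c1∈{3}] r1c1 is down to just 3 ⇒ r1c1=3.
Step 2. [r2c2∈{1,2}] r2c2 is the only open cell in col 2 admitting 1, so r2c2=1.
Step 3. [r3c3∈{3}] r3c3's peers cover all but 3 ⇒ r3c3=3.
Step 4. [r1c2∈{2}] only 2 remains possible at r1c2 ⇒ r1c2=2.
Step 5. [r4c4∈{4}] r4c4 is down to just 4 ⇒ r4c4=4.
Step 6. [r4c2∈{3}] only 3 remains possible at r4c2, so r4c2=3.
Step 7. [r2c1∈{4}] nothing but 4 survives at r2c1 ⇒ r2c1=4.
Step 8. [r2c3∈{2}] r2c3 is down to just 2. So r2c3=2.
Step 9. [r2c4∈{3}] r2c4 is down to just 3 ⇒ r2c4=3.
Step 10. [r3c1∈{1}] r3c1 has the single candidate 1. So r3c1=1.

Answer: 3 2 4 1 / 4 1 2 3 / 1 4 3 2 / 2 3 1 4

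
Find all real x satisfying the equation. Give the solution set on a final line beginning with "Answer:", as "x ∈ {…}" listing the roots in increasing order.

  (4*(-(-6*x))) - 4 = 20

Step 1. [(4*(-(-6*x))) - 4 = 20] the outer -4 inverts by adding 4. So sub: 4*(-(-6*x)) = 24.
Step 2. [4*(-(-6*x)) = 24] leading coefficient 4: divide by 4 ⇒ div: -(-6*x) = 6.
Step 3. [-(-6*x) = 6] flip signs both sides ⇒ neg: -6*x = -6.
Step 4. [-6*x = -6] leading coefficient -6: divide by -6. So div: x = 1.

Answer: x ∈ {1}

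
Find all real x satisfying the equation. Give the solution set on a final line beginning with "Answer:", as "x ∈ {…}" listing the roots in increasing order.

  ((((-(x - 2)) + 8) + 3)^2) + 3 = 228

Step 1. [((((-(x - 2)) + 8) + 3)^2) + 3 = 228] +3 is outermost — subtract 3 both sides ⇒ sub: (((-(x - 2)) + 8) + 3)^2 = 225.
Step 2. [(((-(x - 2)) + 8) + 3)^2 = 225] 225 ≥ 0, LHS is (·)² — take ±√, so sqrt: ((-(x - 2)) + 8) + 3 = 15 or -15.
Step 3. [((-(x - 2)) + 8) + 3 = 15 or -15] the outer +3 inverts by subtracting 3. So sub: (-(x - 2)) + 8 = 12 or -18.
Step 4. [(-(x - 2)) + 8 = 12 or -18] the outer +8 inverts by subtracting 8 ⇒ sub: -(x - 2) = 4 or -26.
Step 5. [-(x - 2) = 4 or -26] flip signs both sides. So neg: x - 2 = -4 or 26.
Step 6. [x - 2 = -4 or 26] 2 comes off first (add 2), so sub: x = -2 or 28.

Answer: x ∈ {-2, 28}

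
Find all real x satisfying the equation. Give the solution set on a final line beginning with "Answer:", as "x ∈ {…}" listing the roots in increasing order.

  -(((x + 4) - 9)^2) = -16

Step 1. [-(((x + 4) - 9)^2) = -16] flip signs both sides ⇒ neg: ((x + 4) - 9)^2 = 16.
Step 2. [((x + 4) - 9)^2 = 16] √ both sides: 16 ≥ 0 gives two branches, so sqrt: (x + 4) - 9 = 4 or -4.
Step 3. [(x + 4) - 9 = 4 or -4] add 9: x sits inside (… - 9). So sub: x + 4 = 13 or 5.
Step 4. [x + 4 = 13 or 5] +4 is outermost — subtract 4 both sides ⇒ sub: x = 9 or 1.

Answer: x ∈ {1, 9}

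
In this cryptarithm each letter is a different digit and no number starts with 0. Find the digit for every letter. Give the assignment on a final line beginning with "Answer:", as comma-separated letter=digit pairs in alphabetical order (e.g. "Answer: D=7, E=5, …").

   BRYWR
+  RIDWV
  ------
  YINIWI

Step 1. [col 1: R + V ≡ I (mod 10)] no forcing yet in column 1 (carry-in 0); V=8 is free and consistent — try it. So V=8.
Step 2. [Y] the sum has 6 digits but both addends have 5; that extra leading digit Y is the final carry, namely 1, so Y=1.
Step 3. [col 1: R + V ≡ I (mod 10)] R=6 is one option consistent with column 1 (R + V ≡ I (mod 10), carry-in 0) — take it, so R=6.
Step 4. [col 1: R + V ≡ I (mod 10)] column 1: given R=6, V=8, carry-in 0, and digits 1,6,8 already taken and all letters distinct, R+V≡I (mod 10) forces I=4, so I=4.
Step 5. [col 2: W + W ≡ W (mod 10)] column 2: given nothing yet, carry-in 1, and digits 1,4,6,8 already taken and all letters distinct, W+W≡W (mod 10) forces W=9 ⇒ W=9.
Step 6. [col 3: Y + D ≡ I (mod 10)] from column 3 (Y=1, I=4, carry-in 1, digits 1,4,6,8,9 already taken and all letters distinct): D must equal 2. So D=2.
Step 7. [col 4: R + I ≡ N (mod 10)] column 4: given R=6, I=4, carry-in 0, and digits 1,2,4,6,8,9 already taken and all letters distinct, R+I≡N (mod 10) forces N=0, so N=0.
Step 8. [col 5: B + R ≡ I (mod 10)] column 5 reads B+R+carry(1)=I with R=6, I=4; with digits 0,1,2,4,6,8,9 already taken and all letters distinct, the only value for B is 7 ⇒ B=7.

Answer: B=7, D=2, I=4, N=0, R=6, V=8, W=9, Y=1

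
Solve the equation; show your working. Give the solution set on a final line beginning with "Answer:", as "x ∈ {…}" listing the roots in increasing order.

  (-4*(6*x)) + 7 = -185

Step 1. [(-4*(6*x)) + 7 = -185] subtract 7: x sits inside (… + 7). So sub: -4*(6*x) = -192.
Step 2. [-4*(6*x) = -192] -4 out front; divide by -4. So div: 6*x = 48.
Step 3. [6*x = 48] leading coefficient 6: divide by 6. So div: x = 8.

Answer: x ∈ {8}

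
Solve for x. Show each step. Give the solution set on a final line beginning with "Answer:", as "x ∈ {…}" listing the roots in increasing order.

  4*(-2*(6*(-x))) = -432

Step 1. [4*(-2*(6*(-x))) = -432] 4 out front; divide by 4. So div: -2*(6*(-x)) = -108.
Step 2. [-2*(6*(-x)) = -108] divide by the outer -2, so div: 6*(-x) = 54.
Step 3. [6*(-x) = 54] divide by the outer 6. So div: -x = 9.
Step 4. [-x = 9] leading − — multiply by −1. So neg: x = -9.

Answer: x ∈ {-9}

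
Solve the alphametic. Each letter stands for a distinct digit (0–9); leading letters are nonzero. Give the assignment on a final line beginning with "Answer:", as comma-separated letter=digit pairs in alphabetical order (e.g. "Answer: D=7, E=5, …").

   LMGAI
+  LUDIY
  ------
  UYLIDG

Step 1. [col 1: I + Y ≡ G (mod 10)] several values work for G in column 1 (I + Y ≡ G (mod 10), carry-in 0); try G=7 ⇒ G=7.
Step 2. [col 1: I + Y ≡ G (mod 10)] I=5 is one option consistent with column 1 (I + Y ≡ G (mod 10), carry-in 0) — take it, so I=5.
Step 3. [col 1: I + Y ≡ G (mod 10)] column 1 reads I+Y+carry(0)=G with I=5, G=7; with digits 5,7 already taken and all letters distinct, the only value for Y is 2 ⇒ Y=2.
Step 4. [col 2: A + I ≡ D (mod 10)] several values work for A in column 2 (A + I ≡ D (mod 10), carry-in 0); try A=3 ⇒ A=3.
Step 5. [U] U is the leading digit of a 6-digit sum of two 5-digit numbers; the final carry is exactly 1 ⇒ U=1.
Step 6. [col 2: A + I ≡ D (mod 10)] from column 2 (A=3, I=5, carry-in 0, digits 1,2,3,5,7 already taken and all letters distinct): D must equal 8. So D=8.
Step 7. [col 4: M + U ≡ L (mod 10)] from column 4 (U=1, carry-in 1, digits 1,2,3,5,7,8 already taken and all letters distinct): M must equal 4, so M=4.
Step 8. [col 4: M + U ≡ L (mod 10)] from column 4 (M=4, U=1, carry-in 1, digits 1,2,3,4,5,7,8 already taken and all letters distinct): L must equal 6, so L=6.

Answer: A=3, D=8, G=7, I=5, L=6, M=4, U=1, Y=2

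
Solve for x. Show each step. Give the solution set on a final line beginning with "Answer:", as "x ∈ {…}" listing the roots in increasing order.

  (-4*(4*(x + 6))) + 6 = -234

Step 1. [(-4*(4*(x + 6))) + 6 = -234] subtract 6: x sits inside (… + 6), so sub: -4*(4*(x + 6)) = -240.
Step 2. [-4*(4*(x + 6)) = -240] -4 out front; divide by -4. So div: 4*(x + 6) = 60.
Step 3. [4*(x + 6) = 60] LHS = 4·(…); ÷4 both sides ⇒ div: x + 6 = 15.
Step 4. [x + 6 = 15] peel the +6: subtract 6 from each side, so sub: x = 9.

Answer: x ∈ {9}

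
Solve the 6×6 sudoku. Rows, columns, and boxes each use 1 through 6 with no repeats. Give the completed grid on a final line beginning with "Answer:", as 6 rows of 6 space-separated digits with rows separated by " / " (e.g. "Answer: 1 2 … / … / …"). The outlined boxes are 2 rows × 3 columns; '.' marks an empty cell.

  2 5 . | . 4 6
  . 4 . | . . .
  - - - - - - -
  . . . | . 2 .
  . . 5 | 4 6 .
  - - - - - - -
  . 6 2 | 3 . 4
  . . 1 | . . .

Step 1. [r2c1∈{1,3,6}] box 1 places 1 nowhere but r2c1, so r2c1=1.
Step 2. [r4c1∈{3}] nothing but 3 survives at r4c1, so r4c1=3.
Step 3. [r6c5∈{5}] r6c5 is down to just 5, so r6c5=5.
Step 4. [r4c6∈{1}] nothing but 1 survives at r4c6. So r4c6=1.
Step 5. [r6c6∈{2}] only 2 remains possible at r6c6 ⇒ r6c6=2.
Step 6. [r3c4∈{5}] only 5 remains possible at r3c4, so r3c4=5.
Step 7. [r3c1∈{4,6}] r3c1 is the only open cell in col 1 admitting 6, so r3c1=6.
Step 8. [r2c5∈{3}] nothing but 3 survives at r2c5. So r2c5=3.
Step 9. [r6c1∈{4}] r6c1 has the single candidate 4 ⇒ r6c1=4.
Step 10. [r2c4∈{2}] nothing but 2 survives at r2c4 ⇒ r2c4=2.
Step 11. [r2c6∈{5}] r2c6 is down to just 5. So r2c6=5.
Step 12. [r6c4∈{6}] r6c4's peers cover all but 6. So r6c4=6.
Step 13. [r6c2∈{3}] r6c2 is down to just 3, so r6c2=3.
Step 14. [r2c3∈{6}] r2c3's peers cover all but 6, so r2c3=6.
Step 15. [r3c6∈{3}] r3c6 is down to just 3, so r3c6=3.
Step 16. [r1c4∈{1}] nothing but 1 survives at r1c4 ⇒ r1c4=1.
Step 17. [r4c2∈{2}] r4c2 has the single candidate 2 ⇒ r4c2=2.
Step 18. [r3c3∈{4}] r3c3's peers cover all but 4 ⇒ r3c3=4.
Step 19. [r1c3∈{3}] r1c3 has the single candidate 3, so r1c3=3.
Step 20. [r5c5∈{1}] nothing but 1 survives at r5c5, so r5c5=1.
Step 21. [r3c2∈{1}] only 1 remains possible at r3c2, so r3c2=1.
Step 22. [r5c1∈{5}] r5c1 has the single candidate 5. So r5c1=5.

Answer: 2 5 3 1 4 6 / 1 4 6 2 3 5 / 6 1 4 5 2 3 / 3 2 5 4 6 1 / 5 6 2 3 1 4 / 4 3 1 6 5 2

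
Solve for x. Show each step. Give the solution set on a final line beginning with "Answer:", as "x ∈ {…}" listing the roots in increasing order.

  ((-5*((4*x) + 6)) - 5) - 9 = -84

Step 1. [((-5*((4*x) + 6)) - 5) - 9 = -84] peel the -9: add 9 from each side, so sub: (-5*((4*x) + 6)) - 5 = -75.
Step 2. [(-5*((4*x) + 6)) - 5 = -75] -5 | LHS and -5 | -75: pull -5 out ⇒ factor: ((4*x) + 6) + 1 = 15.
Step 3. [((4*x) + 6) + 1 = 15] the outer +1 inverts by subtracting 1. So sub: (4*x) + 6 = 14.
Step 4. [(4*x) + 6 = 14] 6 comes off first (subtract 6). So sub: 4*x = 8.
Step 5. [4*x = 8] leading coefficient 4: divide by 4, so div: x = 2.

Answer: x ∈ {2}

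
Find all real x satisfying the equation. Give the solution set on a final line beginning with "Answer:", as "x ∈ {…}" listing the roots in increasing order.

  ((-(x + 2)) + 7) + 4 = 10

Step 1. [((-(x + 2)) + 7) + 4 = 10] subtract 4: x sits inside (… + 4). So sub: (-(x + 2)) + 7 = 6.
Step 2. [(-(x + 2)) + 7 = 6] peel the +7: subtract 7 from each side ⇒ sub: -(x + 2) = -1.
Step 3. [-(x + 2) = -1] flip signs both sides, so neg: x + 2 = 1.
Step 4. [x + 2 = 1] +2 is outermost — subtract 2 both sides, so sub: x = -1.

Answer: x ∈ {-1}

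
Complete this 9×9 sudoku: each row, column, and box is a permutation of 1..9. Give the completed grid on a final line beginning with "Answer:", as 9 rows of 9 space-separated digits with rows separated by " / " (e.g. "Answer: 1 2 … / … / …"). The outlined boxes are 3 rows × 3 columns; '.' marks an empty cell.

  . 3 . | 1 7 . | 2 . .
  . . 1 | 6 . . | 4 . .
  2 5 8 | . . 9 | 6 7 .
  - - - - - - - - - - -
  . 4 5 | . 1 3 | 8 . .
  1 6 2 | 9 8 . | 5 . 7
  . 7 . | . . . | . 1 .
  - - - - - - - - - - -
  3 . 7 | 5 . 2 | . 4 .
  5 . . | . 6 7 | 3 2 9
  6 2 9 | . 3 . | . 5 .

Step 1. [r6c9∈{2,3,4,6}] r6c9 is the only open cell in col 9 admitting 4, so r6c9=4.
Step 2. [r9c6∈{1,4,8}] across col 6, 1 lands solely at r9c6 ⇒ r9c6=1.
Step 3. [r9c9∈{8}] only 8 remains possible at r9c9, so r9c9=8.
Step 4. [r4c1∈{9}] nothing but 9 survives at r4c1 ⇒ r4c1=9.
Step 5. [r3c5∈{4}] nothing but 4 survives at r3c5. So r3c5=4.
Step 6. [r2c5∈{2,5}] in row 2, 2 fits only at r2c5 ⇒ r2c5=2.
Step 7. [r4c9∈{2,6}] col 9 places 2 nowhere but r4c9 ⇒ r4c9=2.
Step 8. [r7c2∈{1,8}] 8 has one home in row 7: r7c2, so r7c2=8.
Step 9. [r8c3∈{4}] nothing but 4 survives at r8c3 ⇒ r8c3=4.
Step 10. [r3c9∈{1,3}] r3c9 is the only open cell in row 3 admitting 1 ⇒ r3c9=1.
Step 11. [r1c8∈{8,9}] row 1 places 9 nowhere but r1c8, so r1c8=9.
Step 12. [r2c9∈{3,5}] col 9 places 3 nowhere but r2c9. So r2c9=3.
Step 13. [r2c6∈{5,8}] 5 has one home in row 2: r2c6. So r2c6=5.
Step 14. [r6c6∈{6}] r6c6's peers cover all but 6. So r6c6=6.
Step 15. [r2c8∈{8}] r2c8's peers cover all but 8, so r2c8=8.
Step 16. [r1c1∈{4}] nothing but 4 survives at r1c1 ⇒ r1c1=4.
Step 17. [r2c1∈{7}] r2c1's peers cover all but 7. So r2c1=7.
Step 18. [r1c9∈{5}] nothing but 5 survives at r1c9 ⇒ r1c9=5.
Step 19. [r6c7∈{9}] r6c7's peers cover all but 9, so r6c7=9.
Step 20. [r1c6∈{8}] r1c6 has the single candidate 8. So r1c6=8.
Step 21. [r1c3∈{6}] only 6 remains possible at r1c3, so r1c3=6.
Step 22. [r6c1∈{8}] nothing but 8 survives at r6c1 ⇒ r6c1=8.
Step 23. [r6c4∈{2}] only 2 remains possible at r6c4. So r6c4=2.
Step 24. [r2c2∈{9}] r2c2 is down to just 9 ⇒ r2c2=9.
Step 25. [r5c6∈{4}] r5c6 is down to just 4. So r5c6=4.
Step 26. [r7c5∈{9}] r7c5 is down to just 9. So r7c5=9.
Step 27. [r8c4∈{8}] r8c4 is down to just 8 ⇒ r8c4=8.
Step 28. [r9c7∈{7}] r9c7 is down to just 7. So r9c7=7.
Step 29. [r4c8∈{6}] r4c8 has the single candidate 6. So r4c8=6.
Step 30. [r7c7∈{1}] only 1 remains possible at r7c7. So r7c7=1.
Step 31. [r6c3∈{3}] r6c3's peers cover all but 3. So r6c3=3.
Step 32. [r3c4∈{3}] r3c4's peers cover all but 3, so r3c4=3.
Step 33. [r4c4∈{7}] nothing but 7 survives at r4c4 ⇒ r4c4=7.
Step 34. [r7c9∈{6}] only 6 remains possible at r7c9. So r7c9=6.
Step 35. [r9c4∈{4}] only 4 remains possible at r9c4. So r9c4=4.
Step 36. [r8c2∈{1}] nothing but 1 survives at r8c2 ⇒ r8c2=1.
Step 37. [r5c8∈{3}] only 3 remains possible at r5c8, so r5c8=3.
Step 38. [r6c5∈{5}] r6c5 has the single candidate 5, so r6c5=5.

Answer: 4 3 6 1 7 8 2 9 5 / 7 9 1 6 2 5 4 8 3 / 2 5 8 3 4 9 6 7 1 / 9 4 5 7 1 3 8 6 2 / 1 6 2 9 8 4 5 3 7 / 8 7 3 2 5 6 9 1 4 / 3 8 7 5 9 2 1 4 6 / 5 1 4 8 6 7 3 2 9 / 6 2 9 4 3 1 7 5 8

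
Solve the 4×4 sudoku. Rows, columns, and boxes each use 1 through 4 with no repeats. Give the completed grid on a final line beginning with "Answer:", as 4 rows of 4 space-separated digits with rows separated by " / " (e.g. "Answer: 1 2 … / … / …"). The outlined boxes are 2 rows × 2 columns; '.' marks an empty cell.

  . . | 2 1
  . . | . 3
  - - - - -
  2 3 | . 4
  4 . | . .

Step 1. [r4c2∈{1}] nothing but 1 survives at r4c2. So r4c2=1.
Step 2. [r2c2∈{2,4}] 2 has one home in row 2: r2c2, so r2c2=2.
Step 3. [r2c3∈{4}] r2c3's peers cover all but 4. So r2c3=4.
Step 4. [r1c2∈{4}] r1c2 has the single candidate 4. So r1c2=4.
Step 5. [r4c3∈{3}] nothing but 3 survives at r4c3. So r4c3=3.
Step 6. [r4c4∈{2}] r4c4's peers cover all but 2, so r4c4=2.
Step 7. [r3c3∈{1}] r3c3 is down to just 1. So r3c3=1.
Step 8. [r2c1∈{1}] r2c1's peers cover all but 1 ⇒ r2c1=1.
Step 9. [r1c1∈{3}] only 3 remains possible at r1c1, so r1c1=3.

Answer: 3 4 2 1 / 1 2 4 3 / 2 3 1 4 / 4 1 3 2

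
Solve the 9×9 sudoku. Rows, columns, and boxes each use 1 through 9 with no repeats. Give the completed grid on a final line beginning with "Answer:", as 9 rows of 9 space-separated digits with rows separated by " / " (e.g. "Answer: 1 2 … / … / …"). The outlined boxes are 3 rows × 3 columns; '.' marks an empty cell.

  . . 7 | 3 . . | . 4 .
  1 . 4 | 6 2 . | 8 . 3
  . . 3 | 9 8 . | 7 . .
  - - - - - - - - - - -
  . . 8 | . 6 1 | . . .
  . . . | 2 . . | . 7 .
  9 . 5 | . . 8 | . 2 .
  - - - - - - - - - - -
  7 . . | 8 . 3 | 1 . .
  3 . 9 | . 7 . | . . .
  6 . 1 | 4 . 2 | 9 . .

Step 1. [r1c6∈{5}] r1c6 has the single candidate 5, so r1c6=5.
Step 2. [r5c1∈{4}] r5c1 is down to just 4. So r5c1=4.
Step 3. [r5c9∈{1,5,6,8,9}] across row 5, 8 lands solely at r5c9. So r5c9=8.
Step 4. [r9c5∈{5}] nothing but 5 survives at r9c5. So r9c5=5.
Step 5. [r5c7∈{3,5,6}] row 5 places 5 nowhere but r5c7, so r5c7=5.
Step 6. [r3c1∈{2,5}] 5 has one home in col 1: r3c1. So r3c1=5.
Step 7. [r6c9∈{1,4,6}] across box 6, 1 lands solely at r6c9, so r6c9=1.
Step 8. [r6c7∈{3,4,6}] box 6 places 6 nowhere but r6c7. So r6c7=6.
Step 9. [r1c7∈{2}] nothing but 2 survives at r1c7 ⇒ r1c7=2.
Step 10. [r3c9∈{6}] r3c9's peers cover all but 6, so r3c9=6.
Step 11. [r8c7∈{4}] nothing but 4 survives at r8c7, so r8c7=4.
Step 12. [r9c2∈{8}] r9c2 is down to just 8. So r9c2=8.
Step 13. [r7c3∈{2}] r7c3 is down to just 2. So r7c3=2.
Step 14. [r7c9∈{5}] r7c9 is down to just 5, so r7c9=5.
Step 15. [r1c9∈{9}] r1c9 has the single candidate 9. So r1c9=9.
Step 16. [r6c4∈{7}] r6c4's peers cover all but 7. So r6c4=7.
Step 17. [r6c2∈{3}] only 3 remains possible at r6c2. So r6c2=3.
Step 18. [r4c7∈{3}] r4c7 has the single candidate 3 ⇒ r4c7=3.
Step 19. [r5c5∈{3,9}] r5c5 is the only open cell in row 5 admitting 3. So r5c5=3.
Step 20. [r3c2∈{2}] r3c2's peers cover all but 2. So r3c2=2.
Step 21. [r8c8∈{6,8}] in row 8, 8 fits only at r8c8. So r8c8=8.
Step 22. [r5c2∈{1,6}] in row 5, 1 fits only at r5c2. So r5c2=1.
Step 23. [r8c4∈{1}] r8c4's peers cover all but 1, so r8c4=1.
Step 24. [r7c5∈{9}] r7c5 has the single candidate 9, so r7c5=9.
Step 25. [r8c9∈{2}] nothing but 2 survives at r8c9, so r8c9=2.
Step 26. [r8c2∈{5}] nothing but 5 survives at r8c2 ⇒ r8c2=5.
Step 27. [r2c6∈{7}] r2c6's peers cover all but 7. So r2c6=7.
Step 28. [r4c2∈{7}] r4c2 has the single candidate 7 ⇒ r4c2=7.
Step 29. [r9c8∈{3}] nothing but 3 survives at r9c8. So r9c8=3.
Step 30. [r9c9∈{7}] r9c9 has the single candidate 7. So r9c9=7.
Step 31. [r1c1∈{8}] r1c1 is down to just 8. So r1c1=8.
Step 32. [r5c3∈{6}] only 6 remains possible at r5c3. So r5c3=6.
Step 33. [r7c8∈{6}] r7c8 has the single candidate 6, so r7c8=6.
Step 34. [r6c5∈{4}] r6c5 has the single candidate 4, so r6c5=4.
Step 35. [r4c4∈{5}] nothing but 5 survives at r4c4. So r4c4=5.
Step 36. [r2c2∈{9}] r2c2's peers cover all but 9, so r2c2=9.
Step 37. [r3c8∈{1}] r3c8's peers cover all but 1, so r3c8=1.
Step 38. [r1c5∈{1}] r1c5 has the single candidate 1, so r1c5=1.
Step 39. [r4c1∈{2}] r4c1 is down to just 2 ⇒ r4c1=2.
Step 40. [r4c9∈{4}] nothing but 4 survives at r4c9, so r4c9=4.
Step 41. [r1c2∈{6}] nothing but 6 survives at r1c2. So r1c2=6.
Step 42. [r7c2∈{4}] nothing but 4 survives at r7c2 ⇒ r7c2=4.
Step 43. [r4c8∈{9}] only 9 remains possible at r4c8 ⇒ r4c8=9.
Step 44. [r2c8∈{5}] only 5 remains possible at r2c8 ⇒ r2c8=5.
Step 45. [r3c6∈{4}] nothing but 4 survives at r3c6. So r3c6=4.
Step 46. [r8c6∈{6}] nothing but 6 survives at r8c6, so r8c6=6.
Step 47. [r5c6∈{9}] r5c6's peers cover all but 9 ⇒ r5c6=9.

Answer: 8 6 7 3 1 5 2 4 9 / 1 9 4 6 2 7 8 5 3 / 5 2 3 9 8 4 7 1 6 / 2 7 8 5 6 1 3 9 4 / 4 1 6 2 3 9 5 7 8 / 9 3 5 7 4 8 6 2 1 / 7 4 2 8 9 3 1 6 5 / 3 5 9 1 7 6 4 8 2 / 6 8 1 4 5 2 9 3 7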